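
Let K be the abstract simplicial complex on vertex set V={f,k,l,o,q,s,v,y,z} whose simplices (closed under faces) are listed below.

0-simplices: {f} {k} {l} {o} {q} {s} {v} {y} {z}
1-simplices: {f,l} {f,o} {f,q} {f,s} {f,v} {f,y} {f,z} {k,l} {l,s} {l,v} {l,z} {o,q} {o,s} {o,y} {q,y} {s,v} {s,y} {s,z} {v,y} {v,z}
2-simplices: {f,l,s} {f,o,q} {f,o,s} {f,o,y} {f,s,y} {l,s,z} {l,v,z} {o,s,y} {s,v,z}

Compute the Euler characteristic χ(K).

n_0=9 n_1=20 n_2=9
χ=+9−20+9=-2

χ(K)=-2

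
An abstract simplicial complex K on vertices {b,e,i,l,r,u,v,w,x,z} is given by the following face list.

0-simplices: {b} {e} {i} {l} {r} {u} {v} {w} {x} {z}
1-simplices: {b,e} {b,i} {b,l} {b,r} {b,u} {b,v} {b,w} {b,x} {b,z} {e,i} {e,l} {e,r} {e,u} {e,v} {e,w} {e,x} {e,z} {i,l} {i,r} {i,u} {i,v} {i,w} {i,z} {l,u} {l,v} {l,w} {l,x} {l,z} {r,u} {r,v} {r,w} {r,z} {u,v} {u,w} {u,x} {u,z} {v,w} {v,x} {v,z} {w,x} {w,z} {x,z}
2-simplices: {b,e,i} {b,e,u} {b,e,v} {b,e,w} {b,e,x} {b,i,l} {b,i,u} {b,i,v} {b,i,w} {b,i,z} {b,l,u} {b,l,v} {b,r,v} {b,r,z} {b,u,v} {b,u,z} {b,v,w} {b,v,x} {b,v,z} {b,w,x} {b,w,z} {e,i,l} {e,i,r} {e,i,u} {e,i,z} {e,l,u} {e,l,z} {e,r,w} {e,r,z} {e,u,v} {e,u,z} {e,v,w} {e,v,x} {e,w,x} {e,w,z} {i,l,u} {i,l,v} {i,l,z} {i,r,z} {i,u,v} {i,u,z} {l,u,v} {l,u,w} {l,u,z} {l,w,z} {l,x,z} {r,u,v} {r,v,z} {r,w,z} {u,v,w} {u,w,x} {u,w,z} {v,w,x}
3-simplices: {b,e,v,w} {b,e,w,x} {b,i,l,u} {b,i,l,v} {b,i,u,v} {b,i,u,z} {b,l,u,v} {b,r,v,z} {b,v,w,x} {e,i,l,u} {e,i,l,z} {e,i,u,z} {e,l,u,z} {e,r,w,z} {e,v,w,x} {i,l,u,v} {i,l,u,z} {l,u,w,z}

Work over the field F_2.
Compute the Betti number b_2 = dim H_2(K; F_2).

b_2=5

n_0=10 n_1=42 n_2=53 n_3=18  [Z2]
∂1: piv[be,bi,bl,br,bu,bv,bw,bx,bz] rk=9  ker:ei,el,er,eu,ev,ew,ex,ez,il,ir,iu,iv,iw,iz,lu,lv,lw,lx,lz,ru,rv,rw,rz,uv,uw,ux,uz,vw,vx,vz,wx,wz,xz
∂2: piv[bei,beu,bev,bew,bex,bil,biu,biv,biw,biz,blu,blv,brv,brz,buv,buz,bvw,bvx,bvz,bwx,bwz,eil,eir,eiz,elz,erw,erz,luw,lwz,lxz,ruv,uwx] rk=32  ker:eiu,elu,euv,euz,evw,evx,ewx,ewz,ilu,ilv,ilz,irz,iuv,iuz,luv,luz,rvz,rwz,uvw,uwz,vwx
∂3: piv[bevw,bewx,bilu,bilv,biuv,biuz,bluv,brvz,bvwx,eilu,eilz,eiuz,eluz,erwz,evwx,luwz] rk=16  ker:iluv,iluz
b_2=(53−32)−16=5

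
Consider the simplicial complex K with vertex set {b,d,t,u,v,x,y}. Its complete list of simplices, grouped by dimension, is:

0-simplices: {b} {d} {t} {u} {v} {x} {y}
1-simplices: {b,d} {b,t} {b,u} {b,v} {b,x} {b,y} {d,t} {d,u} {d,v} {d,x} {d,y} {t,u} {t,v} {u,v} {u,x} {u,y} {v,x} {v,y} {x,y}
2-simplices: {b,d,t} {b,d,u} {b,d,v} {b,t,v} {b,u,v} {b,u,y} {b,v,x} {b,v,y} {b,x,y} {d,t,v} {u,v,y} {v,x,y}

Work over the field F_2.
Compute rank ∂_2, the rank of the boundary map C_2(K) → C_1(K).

n_0=7 n_1=19 n_2=12  [Z2]
∂1: piv[bd,bt,bu,bv,bx,by] rk=6  ker:dt,du,dv,dx,dy,tu,tv,uv,ux,uy,vx,vy,xy
∂2: piv[bdt,bdu,bdv,btv,buv,buy,bvx,bvy,bxy] rk=9  ker:dtv,uvy,vxy
rk∂_2=9

rank∂_2=9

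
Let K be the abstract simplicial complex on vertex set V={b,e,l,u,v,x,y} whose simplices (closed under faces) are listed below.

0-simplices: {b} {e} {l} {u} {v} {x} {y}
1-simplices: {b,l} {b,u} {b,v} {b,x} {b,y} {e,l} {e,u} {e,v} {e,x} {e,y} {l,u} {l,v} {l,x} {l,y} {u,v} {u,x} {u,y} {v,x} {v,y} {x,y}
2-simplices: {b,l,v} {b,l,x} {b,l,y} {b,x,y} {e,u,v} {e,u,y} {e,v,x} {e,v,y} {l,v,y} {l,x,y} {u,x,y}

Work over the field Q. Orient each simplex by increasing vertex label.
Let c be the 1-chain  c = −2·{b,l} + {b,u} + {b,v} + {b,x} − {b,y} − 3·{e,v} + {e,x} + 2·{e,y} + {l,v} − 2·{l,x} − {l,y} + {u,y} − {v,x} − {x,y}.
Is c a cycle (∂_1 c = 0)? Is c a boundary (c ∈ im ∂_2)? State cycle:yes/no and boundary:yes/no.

n_0=7 n_1=20 n_2=11  [Q]
∂1: piv[bl,bu,bv,bx,by,el] rk=6  ker:eu,ev,ex,ey,lu,lv,lx,ly,uv,ux,uy,vx,vy,xy
∂2: piv[blv,blx,bly,bxy,euv,euy,evx,evy,lvy,uxy] rk=10  ker:lxy
∂1c = 0
c vs im∂2: residual ≠ 0 ⇒ not boundary

cycle:yes boundary:no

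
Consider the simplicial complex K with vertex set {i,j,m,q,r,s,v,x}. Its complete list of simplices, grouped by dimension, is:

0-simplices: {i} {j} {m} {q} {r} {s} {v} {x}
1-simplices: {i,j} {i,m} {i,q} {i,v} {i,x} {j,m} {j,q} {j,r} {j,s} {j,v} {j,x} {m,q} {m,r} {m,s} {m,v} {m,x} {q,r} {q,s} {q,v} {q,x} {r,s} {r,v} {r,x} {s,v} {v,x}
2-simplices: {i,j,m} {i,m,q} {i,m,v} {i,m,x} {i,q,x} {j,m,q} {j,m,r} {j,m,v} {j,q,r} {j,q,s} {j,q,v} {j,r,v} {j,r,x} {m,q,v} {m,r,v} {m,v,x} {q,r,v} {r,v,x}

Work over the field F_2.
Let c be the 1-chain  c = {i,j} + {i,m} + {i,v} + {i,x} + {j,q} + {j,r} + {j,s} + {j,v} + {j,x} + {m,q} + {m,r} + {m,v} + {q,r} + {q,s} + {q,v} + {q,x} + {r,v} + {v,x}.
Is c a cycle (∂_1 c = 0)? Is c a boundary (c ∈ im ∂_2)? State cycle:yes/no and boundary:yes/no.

cycle:yes boundary:yes

n_0=8 n_1=25 n_2=18  [Z2]
∂1: piv[ij,im,iq,iv,ix,jr,js] rk=7  ker:jm,jq,jv,jx,mq,mr,ms,mv,mx,qr,qs,qv,qx,rs,rv,rx,sv,vx
∂2: piv[ijm,imq,imv,imx,iqx,jmq,jmr,jmv,jqr,jqs,jqv,jrv,jrx,mvx,rvx] rk=15  ker:mqv,mrv,qrv
∂1c = 0
c vs im∂2: reduces to 0 ⇒ boundary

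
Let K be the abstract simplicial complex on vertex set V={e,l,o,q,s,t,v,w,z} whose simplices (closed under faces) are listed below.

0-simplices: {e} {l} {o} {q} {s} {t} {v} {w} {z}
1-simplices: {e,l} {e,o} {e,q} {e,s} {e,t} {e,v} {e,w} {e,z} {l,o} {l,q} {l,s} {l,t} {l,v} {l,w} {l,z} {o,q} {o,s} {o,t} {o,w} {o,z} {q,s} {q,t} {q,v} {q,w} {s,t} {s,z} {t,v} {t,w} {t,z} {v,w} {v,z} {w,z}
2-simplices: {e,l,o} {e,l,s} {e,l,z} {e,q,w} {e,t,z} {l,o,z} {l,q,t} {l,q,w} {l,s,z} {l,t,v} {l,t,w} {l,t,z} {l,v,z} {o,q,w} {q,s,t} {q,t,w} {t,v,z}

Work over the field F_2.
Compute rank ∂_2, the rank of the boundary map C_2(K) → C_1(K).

rank∂_2=15

n_0=9 n_1=32 n_2=17  [Z2]
∂1: piv[el,eo,eq,es,et,ev,ew,ez] rk=8  ker:lo,lq,ls,lt,lv,lw,lz,oq,os,ot,ow,oz,qs,qt,qv,qw,st,sz,tv,tw,tz,vw,vz,wz
∂2: piv[elo,els,elz,eqw,etz,loz,lqt,lqw,lsz,ltv,ltw,ltz,lvz,oqw,qst] rk=15  ker:qtw,tvz
rk∂_2=15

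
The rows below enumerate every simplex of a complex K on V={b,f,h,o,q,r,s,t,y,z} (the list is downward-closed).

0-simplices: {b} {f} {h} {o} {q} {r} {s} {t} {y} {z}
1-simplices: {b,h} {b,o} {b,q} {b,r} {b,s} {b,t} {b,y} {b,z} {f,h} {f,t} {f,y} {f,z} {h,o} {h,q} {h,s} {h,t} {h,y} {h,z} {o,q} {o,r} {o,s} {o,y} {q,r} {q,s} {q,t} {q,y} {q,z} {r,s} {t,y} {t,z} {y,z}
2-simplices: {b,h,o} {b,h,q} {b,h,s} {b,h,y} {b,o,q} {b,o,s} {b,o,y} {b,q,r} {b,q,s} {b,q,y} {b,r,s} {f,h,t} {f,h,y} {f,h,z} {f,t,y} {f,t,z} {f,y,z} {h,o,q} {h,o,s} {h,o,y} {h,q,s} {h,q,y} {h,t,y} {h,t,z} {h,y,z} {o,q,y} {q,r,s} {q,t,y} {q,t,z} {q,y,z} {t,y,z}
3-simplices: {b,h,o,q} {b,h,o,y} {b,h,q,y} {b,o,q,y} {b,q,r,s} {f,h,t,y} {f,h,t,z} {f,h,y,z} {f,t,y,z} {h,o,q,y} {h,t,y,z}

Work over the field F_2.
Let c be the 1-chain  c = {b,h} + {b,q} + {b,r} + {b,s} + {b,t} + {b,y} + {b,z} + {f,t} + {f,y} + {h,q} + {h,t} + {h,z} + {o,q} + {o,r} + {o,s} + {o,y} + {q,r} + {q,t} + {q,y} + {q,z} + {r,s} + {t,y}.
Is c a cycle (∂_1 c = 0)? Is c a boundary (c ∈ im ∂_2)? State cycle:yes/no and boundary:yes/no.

cycle:no boundary:no

n_0=10 n_1=31 n_2=31 n_3=11  [Z2]
∂1: piv[bh,bo,bq,br,bs,bt,by,bz,fh] rk=9  ker:ft,fy,fz,ho,hq,hs,ht,hy,hz,oq,or,os,oy,qr,qs,qt,qy,qz,rs,ty,tz,yz
∂2: piv[bho,bhq,bhs,bhy,boq,bos,boy,bqr,bqs,bqy,brs,fht,fhy,fhz,fty,ftz,fyz,qty,qtz] rk=19  ker:hoq,hos,hoy,hqs,hqy,hty,htz,hyz,oqy,qrs,qyz,tyz
∂3: piv[bhoq,bhoy,bhqy,boqy,bqrs,fhty,fhtz,fhyz,ftyz] rk=9  ker:hoqy,htyz
∂1c = {b} + {q} + {s} + {t} + {y} + {z}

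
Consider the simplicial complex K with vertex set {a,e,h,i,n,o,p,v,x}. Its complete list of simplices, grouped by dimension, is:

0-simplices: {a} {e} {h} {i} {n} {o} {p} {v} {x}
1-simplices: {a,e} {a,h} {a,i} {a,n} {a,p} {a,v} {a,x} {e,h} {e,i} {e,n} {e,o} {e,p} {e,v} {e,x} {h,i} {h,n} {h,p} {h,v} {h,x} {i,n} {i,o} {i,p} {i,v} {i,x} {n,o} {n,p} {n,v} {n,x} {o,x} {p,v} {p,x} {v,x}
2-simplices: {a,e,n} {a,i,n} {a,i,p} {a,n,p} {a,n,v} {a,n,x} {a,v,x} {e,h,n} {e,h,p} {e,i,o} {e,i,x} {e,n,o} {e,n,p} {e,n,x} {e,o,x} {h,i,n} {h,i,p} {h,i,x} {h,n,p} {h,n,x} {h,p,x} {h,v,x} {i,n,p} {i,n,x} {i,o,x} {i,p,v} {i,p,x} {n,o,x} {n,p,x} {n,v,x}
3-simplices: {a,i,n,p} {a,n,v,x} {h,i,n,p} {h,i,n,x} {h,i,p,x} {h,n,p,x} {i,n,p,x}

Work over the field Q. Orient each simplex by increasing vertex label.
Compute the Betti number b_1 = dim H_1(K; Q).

n_0=9 n_1=32 n_2=30 n_3=7  [Q]
∂1: piv[ae,ah,ai,an,ap,av,ax,eo] rk=8  ker:eh,ei,en,ep,ev,ex,hi,hn,hp,hv,hx,in,io,ip,iv,ix,no,np,nv,nx,ox,pv,px,vx
∂2: piv[aen,ain,aip,anp,anv,anx,avx,ehn,ehp,eio,eix,eno,enp,enx,eox,hin,hix,hnx,hpx,hvx,ipv] rk=21  ker:hip,hnp,inp,inx,iox,ipx,nox,npx,nvx
∂3: piv[ainp,anvx,hinp,hinx,hipx,hnpx] rk=6  ker:inpx
b_1=(32−8)−21=3

b_1=3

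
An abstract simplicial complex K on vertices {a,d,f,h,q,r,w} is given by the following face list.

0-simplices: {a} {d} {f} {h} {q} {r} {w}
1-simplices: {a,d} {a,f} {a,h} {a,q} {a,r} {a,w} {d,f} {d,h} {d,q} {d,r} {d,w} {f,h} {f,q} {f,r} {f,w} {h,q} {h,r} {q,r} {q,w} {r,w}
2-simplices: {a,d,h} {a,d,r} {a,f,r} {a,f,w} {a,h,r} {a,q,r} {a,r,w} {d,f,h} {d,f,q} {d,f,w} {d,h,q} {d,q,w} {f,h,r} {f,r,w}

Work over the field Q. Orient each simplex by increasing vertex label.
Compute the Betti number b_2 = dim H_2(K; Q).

n_0=7 n_1=20 n_2=14  [Q]
∂1: piv[ad,af,ah,aq,ar,aw] rk=6  ker:df,dh,dq,dr,dw,fh,fq,fr,fw,hq,hr,qr,qw,rw
∂2: piv[adh,adr,afr,afw,ahr,aqr,arw,dfh,dfq,dfw,dhq,dqw,fhr] rk=13  ker:frw
b_2=(14−13)−0=1

b_2=1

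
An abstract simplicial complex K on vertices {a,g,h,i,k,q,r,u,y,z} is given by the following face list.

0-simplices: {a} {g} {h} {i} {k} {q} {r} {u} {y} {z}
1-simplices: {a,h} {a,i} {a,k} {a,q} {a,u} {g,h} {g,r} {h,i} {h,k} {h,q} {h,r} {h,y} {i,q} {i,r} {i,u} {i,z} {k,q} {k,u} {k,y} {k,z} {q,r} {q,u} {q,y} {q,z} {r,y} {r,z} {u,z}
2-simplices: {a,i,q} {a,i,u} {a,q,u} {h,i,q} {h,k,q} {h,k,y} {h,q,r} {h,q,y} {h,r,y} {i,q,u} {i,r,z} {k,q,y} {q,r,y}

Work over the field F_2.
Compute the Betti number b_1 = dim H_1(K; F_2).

n_0=10 n_1=27 n_2=13  [Z2]
∂1: piv[ah,ai,ak,aq,au,gh,gr,hy,iz] rk=9  ker:hi,hk,hq,hr,iq,ir,iu,kq,ku,ky,kz,qr,qu,qy,qz,ry,rz,uz
∂2: piv[aiq,aiu,aqu,hiq,hkq,hky,hqr,hqy,hry,irz] rk=10  ker:iqu,kqy,qry
b_1=(27−9)−10=8

b_1=8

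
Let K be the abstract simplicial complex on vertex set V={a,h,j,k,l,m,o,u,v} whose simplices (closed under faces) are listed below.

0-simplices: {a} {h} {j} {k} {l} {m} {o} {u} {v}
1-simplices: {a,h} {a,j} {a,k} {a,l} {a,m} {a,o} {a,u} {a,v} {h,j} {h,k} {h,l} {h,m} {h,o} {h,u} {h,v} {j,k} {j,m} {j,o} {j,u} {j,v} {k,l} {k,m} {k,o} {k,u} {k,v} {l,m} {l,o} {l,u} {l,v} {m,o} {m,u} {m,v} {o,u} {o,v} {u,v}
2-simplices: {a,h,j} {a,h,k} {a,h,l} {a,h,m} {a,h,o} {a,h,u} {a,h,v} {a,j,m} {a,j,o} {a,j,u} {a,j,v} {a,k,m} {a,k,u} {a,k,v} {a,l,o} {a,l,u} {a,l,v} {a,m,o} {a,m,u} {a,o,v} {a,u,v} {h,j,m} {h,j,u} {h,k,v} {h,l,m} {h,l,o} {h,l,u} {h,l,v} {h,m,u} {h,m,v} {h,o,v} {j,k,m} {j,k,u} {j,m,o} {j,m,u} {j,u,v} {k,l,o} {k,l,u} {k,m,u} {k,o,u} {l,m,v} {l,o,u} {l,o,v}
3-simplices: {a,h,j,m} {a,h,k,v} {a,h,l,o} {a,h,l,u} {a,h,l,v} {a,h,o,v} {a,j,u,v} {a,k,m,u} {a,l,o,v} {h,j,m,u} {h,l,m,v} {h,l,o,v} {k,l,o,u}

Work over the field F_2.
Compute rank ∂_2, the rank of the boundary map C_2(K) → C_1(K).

n_0=9 n_1=35 n_2=43 n_3=13  [Z2]
∂1: piv[ah,aj,ak,al,am,ao,au,av] rk=8  ker:hj,hk,hl,hm,ho,hu,hv,jk,jm,jo,ju,jv,kl,km,ko,ku,kv,lm,lo,lu,lv,mo,mu,mv,ou,ov,uv
∂2: piv[ahj,ahk,ahl,ahm,aho,ahu,ahv,ajm,ajo,aju,ajv,akm,aku,akv,alo,alu,alv,amo,amu,aov,auv,hlm,hmv,jkm,klo,klu,kou] rk=27  ker:hjm,hju,hkv,hlo,hlu,hlv,hmu,hov,jku,jmo,jmu,juv,kmu,lmv,lou,lov
∂3: piv[ahjm,ahkv,ahlo,ahlu,ahlv,ahov,ajuv,akmu,alov,hjmu,hlmv,klou] rk=12  ker:hlov
rk∂_2=27

rank∂_2=27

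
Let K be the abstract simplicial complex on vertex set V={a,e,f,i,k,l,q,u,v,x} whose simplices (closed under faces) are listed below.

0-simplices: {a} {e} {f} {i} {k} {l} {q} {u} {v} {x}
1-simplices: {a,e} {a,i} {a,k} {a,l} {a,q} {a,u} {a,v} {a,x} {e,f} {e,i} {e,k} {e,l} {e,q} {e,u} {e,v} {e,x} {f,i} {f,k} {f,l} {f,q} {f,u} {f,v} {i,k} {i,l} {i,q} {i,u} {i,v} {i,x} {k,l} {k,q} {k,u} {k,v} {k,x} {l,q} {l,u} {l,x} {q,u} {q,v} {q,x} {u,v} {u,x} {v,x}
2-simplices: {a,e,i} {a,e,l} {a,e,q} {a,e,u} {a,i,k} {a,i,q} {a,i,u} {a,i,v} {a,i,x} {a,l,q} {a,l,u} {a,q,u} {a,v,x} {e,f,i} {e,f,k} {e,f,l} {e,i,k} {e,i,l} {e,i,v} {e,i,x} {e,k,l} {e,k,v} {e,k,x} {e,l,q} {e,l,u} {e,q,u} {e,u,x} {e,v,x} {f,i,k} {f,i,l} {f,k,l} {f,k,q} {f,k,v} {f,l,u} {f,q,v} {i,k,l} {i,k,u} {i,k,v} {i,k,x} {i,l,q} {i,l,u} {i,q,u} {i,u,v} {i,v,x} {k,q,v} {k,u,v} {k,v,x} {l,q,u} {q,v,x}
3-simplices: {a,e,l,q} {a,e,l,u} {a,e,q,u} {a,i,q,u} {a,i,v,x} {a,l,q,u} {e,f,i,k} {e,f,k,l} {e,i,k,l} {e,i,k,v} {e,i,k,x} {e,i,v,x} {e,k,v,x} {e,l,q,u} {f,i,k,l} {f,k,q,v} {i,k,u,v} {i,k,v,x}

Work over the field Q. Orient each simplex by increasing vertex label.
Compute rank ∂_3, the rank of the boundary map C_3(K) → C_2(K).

rank∂_3=16

n_0=10 n_1=42 n_2=49 n_3=18  [Q]
∂1: piv[ae,ai,ak,al,aq,au,av,ax,ef] rk=9  ker:ei,ek,el,eq,eu,ev,ex,fi,fk,fl,fq,fu,fv,ik,il,iq,iu,iv,ix,kl,kq,ku,kv,kx,lq,lu,lx,qu,qv,qx,uv,ux,vx
∂2: piv[aei,ael,aeq,aeu,aik,aiq,aiu,aiv,aix,alq,alu,aqu,avx,efi,efk,efl,eik,eil,eiv,eix,ekl,ekv,ekx,eux,fkq,fkv,flu,fqv,iku,iuv,qvx] rk=31  ker:elq,elu,equ,evx,fik,fil,fkl,ikl,ikv,ikx,ilq,ilu,iqu,ivx,kqv,kuv,kvx,lqu
∂3: piv[aelq,aelu,aequ,aiqu,aivx,alqu,efik,efkl,eikl,eikv,eikx,eivx,ekvx,fikl,fkqv,ikuv] rk=16  ker:elqu,ikvx
rk∂_3=16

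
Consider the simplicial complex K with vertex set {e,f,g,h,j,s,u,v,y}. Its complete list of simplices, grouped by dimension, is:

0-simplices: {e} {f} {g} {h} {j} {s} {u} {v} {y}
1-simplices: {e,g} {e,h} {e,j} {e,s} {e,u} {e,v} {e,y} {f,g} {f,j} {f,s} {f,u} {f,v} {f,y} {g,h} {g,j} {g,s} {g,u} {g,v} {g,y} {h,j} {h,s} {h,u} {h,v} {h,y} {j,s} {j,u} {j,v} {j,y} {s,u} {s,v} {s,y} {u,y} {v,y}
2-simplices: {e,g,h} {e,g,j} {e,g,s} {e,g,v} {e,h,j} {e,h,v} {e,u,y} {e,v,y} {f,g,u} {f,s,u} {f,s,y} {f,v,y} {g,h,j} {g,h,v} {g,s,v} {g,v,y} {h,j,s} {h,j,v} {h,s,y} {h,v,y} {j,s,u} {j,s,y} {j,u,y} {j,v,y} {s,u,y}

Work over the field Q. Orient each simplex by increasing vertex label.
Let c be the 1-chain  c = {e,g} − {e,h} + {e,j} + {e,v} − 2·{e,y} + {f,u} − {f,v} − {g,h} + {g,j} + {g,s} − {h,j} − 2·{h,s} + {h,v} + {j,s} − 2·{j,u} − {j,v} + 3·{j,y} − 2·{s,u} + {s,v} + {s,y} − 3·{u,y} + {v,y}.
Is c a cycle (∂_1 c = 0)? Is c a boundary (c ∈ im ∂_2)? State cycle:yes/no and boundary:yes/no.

cycle:yes boundary:yes

n_0=9 n_1=33 n_2=25  [Q]
∂1: piv[eg,eh,ej,es,eu,ev,ey,fg] rk=8  ker:fj,fs,fu,fv,fy,gh,gj,gs,gu,gv,gy,hj,hs,hu,hv,hy,js,ju,jv,jy,su,sv,sy,uy,vy
∂2: piv[egh,egj,egs,egv,ehj,ehv,euy,evy,fgu,fsu,fsy,fvy,gsv,gvy,hjs,hjv,hsy,hvy,jsu,jsy,juy] rk=21  ker:ghj,ghv,jvy,suy
∂1c = 0
c vs im∂2: reduces to 0 ⇒ boundary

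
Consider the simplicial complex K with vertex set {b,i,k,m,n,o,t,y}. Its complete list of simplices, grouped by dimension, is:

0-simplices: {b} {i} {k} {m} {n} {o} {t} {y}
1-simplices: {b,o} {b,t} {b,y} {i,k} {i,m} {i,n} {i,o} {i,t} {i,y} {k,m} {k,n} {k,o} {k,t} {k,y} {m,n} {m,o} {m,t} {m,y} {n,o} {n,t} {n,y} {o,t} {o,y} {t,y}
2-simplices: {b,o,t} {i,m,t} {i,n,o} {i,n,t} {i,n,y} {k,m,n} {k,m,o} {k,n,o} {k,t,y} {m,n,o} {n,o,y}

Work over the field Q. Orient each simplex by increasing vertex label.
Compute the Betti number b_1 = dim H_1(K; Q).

b_1=7

n_0=8 n_1=24 n_2=11  [Q]
∂1: piv[bo,bt,by,ik,im,in,io] rk=7  ker:it,iy,km,kn,ko,kt,ky,mn,mo,mt,my,no,nt,ny,ot,oy,ty
∂2: piv[bot,imt,ino,int,iny,kmn,kmo,kno,kty,noy] rk=10  ker:mno
b_1=(24−7)−10=7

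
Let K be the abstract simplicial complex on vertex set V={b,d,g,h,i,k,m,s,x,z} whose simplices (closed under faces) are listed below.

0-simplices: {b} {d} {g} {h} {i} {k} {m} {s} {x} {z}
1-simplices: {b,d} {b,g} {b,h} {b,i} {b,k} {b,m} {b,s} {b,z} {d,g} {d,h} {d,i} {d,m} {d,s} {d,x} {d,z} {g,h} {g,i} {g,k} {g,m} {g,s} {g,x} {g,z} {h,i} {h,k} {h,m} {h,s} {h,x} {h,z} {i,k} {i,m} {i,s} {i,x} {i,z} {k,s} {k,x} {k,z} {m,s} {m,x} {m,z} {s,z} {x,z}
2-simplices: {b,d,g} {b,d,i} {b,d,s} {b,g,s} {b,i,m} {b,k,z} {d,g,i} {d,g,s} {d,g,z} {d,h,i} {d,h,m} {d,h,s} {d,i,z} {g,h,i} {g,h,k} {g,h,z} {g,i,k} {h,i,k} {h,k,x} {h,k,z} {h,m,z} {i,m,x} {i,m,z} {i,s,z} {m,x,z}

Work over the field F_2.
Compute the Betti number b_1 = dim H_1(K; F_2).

b_1=9

n_0=10 n_1=41 n_2=25  [Z2]
∂1: piv[bd,bg,bh,bi,bk,bm,bs,bz,dx] rk=9  ker:dg,dh,di,dm,ds,dz,gh,gi,gk,gm,gs,gx,gz,hi,hk,hm,hs,hx,hz,ik,im,is,ix,iz,ks,kx,kz,ms,mx,mz,sz,xz
∂2: piv[bdg,bdi,bds,bgs,bim,bkz,dgi,dgz,dhi,dhm,dhs,diz,ghi,ghk,ghz,gik,hkx,hkz,hmz,imx,imz,isz,mxz] rk=23  ker:dgs,hik
b_1=(41−9)−23=9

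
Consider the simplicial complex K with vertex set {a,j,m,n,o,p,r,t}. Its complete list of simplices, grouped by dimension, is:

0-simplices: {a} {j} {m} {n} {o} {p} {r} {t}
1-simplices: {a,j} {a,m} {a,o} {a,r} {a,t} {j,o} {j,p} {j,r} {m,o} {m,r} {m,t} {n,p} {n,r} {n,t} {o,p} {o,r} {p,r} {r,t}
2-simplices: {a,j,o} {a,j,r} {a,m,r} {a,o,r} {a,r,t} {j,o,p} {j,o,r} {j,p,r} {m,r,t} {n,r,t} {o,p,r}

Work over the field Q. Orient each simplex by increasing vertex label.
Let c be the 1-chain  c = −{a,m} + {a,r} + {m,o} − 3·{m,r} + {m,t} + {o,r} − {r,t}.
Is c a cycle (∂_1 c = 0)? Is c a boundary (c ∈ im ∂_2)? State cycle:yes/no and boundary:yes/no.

cycle:yes boundary:no

n_0=8 n_1=18 n_2=11  [Q]
∂1: piv[aj,am,ao,ar,at,jp,np] rk=7  ker:jo,jr,mo,mr,mt,nr,nt,op,or,pr,rt
∂2: piv[ajo,ajr,amr,aor,art,jop,jpr,mrt,nrt] rk=9  ker:jor,opr
∂1c = 0
c vs im∂2: residual ≠ 0 ⇒ not boundary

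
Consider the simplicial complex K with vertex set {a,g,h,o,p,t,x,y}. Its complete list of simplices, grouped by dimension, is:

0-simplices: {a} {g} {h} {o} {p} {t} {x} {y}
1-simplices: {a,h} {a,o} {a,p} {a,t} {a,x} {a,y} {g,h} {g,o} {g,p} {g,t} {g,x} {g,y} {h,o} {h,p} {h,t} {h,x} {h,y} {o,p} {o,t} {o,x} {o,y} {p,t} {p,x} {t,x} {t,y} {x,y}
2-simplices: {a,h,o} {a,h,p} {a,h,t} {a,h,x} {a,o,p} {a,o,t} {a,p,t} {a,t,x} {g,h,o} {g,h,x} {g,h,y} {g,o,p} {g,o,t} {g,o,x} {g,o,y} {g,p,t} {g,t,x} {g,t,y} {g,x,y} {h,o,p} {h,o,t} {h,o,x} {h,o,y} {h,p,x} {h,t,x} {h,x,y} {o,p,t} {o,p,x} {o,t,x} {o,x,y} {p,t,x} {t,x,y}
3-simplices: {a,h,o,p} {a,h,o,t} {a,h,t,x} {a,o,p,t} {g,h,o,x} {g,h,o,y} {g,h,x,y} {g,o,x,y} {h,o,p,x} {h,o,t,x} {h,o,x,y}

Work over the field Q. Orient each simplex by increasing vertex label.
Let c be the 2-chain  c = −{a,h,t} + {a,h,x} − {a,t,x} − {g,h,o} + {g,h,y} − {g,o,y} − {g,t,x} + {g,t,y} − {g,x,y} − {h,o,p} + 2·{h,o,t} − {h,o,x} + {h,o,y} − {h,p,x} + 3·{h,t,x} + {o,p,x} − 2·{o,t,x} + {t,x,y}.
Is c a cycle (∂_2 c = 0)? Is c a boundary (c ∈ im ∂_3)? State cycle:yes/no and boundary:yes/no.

n_0=8 n_1=26 n_2=32 n_3=11  [Q]
∂1: piv[ah,ao,ap,at,ax,ay,gh] rk=7  ker:go,gp,gt,gx,gy,ho,hp,ht,hx,hy,op,ot,ox,oy,pt,px,tx,ty,xy
∂2: piv[aho,ahp,aht,ahx,aop,aot,apt,atx,gho,ghx,ghy,gop,got,gox,goy,gty,gxy,hpx] rk=18  ker:gpt,gtx,hop,hot,hox,hoy,htx,hxy,opt,opx,otx,oxy,ptx,txy
∂3: piv[ahop,ahot,ahtx,aopt,ghox,ghoy,ghxy,goxy,hopx,hotx] rk=10  ker:hoxy
∂2c = 0
c vs im∂3: residual ≠ 0 ⇒ not boundary

cycle:yes boundary:no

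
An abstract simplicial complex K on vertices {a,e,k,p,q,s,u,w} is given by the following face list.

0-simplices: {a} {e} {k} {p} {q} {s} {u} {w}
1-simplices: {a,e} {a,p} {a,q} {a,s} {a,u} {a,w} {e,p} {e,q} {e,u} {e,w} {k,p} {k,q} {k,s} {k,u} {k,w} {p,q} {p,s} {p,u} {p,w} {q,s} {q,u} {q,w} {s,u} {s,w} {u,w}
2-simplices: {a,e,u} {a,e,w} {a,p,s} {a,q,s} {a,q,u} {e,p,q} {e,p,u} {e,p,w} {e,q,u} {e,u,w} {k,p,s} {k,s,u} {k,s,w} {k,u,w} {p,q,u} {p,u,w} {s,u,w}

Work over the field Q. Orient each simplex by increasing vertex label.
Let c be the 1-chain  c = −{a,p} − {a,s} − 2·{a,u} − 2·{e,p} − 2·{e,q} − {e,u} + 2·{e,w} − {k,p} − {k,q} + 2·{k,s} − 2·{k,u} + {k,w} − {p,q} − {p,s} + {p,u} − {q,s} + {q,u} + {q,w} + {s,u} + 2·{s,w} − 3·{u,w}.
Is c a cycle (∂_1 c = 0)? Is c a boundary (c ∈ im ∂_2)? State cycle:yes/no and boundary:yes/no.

cycle:no boundary:no

n_0=8 n_1=25 n_2=17  [Q]
∂1: piv[ae,ap,aq,as,au,aw,kp] rk=7  ker:ep,eq,eu,ew,kq,ks,ku,kw,pq,ps,pu,pw,qs,qu,qw,su,sw,uw
∂2: piv[aeu,aew,aps,aqs,aqu,epq,epu,epw,equ,euw,kps,ksu,ksw,kuw] rk=14  ker:pqu,puw,suw
∂1c = 4·{a} + 3·{e} + {k} − 3·{p} − 5·{q} − 4·{s} + {u} + 3·{w}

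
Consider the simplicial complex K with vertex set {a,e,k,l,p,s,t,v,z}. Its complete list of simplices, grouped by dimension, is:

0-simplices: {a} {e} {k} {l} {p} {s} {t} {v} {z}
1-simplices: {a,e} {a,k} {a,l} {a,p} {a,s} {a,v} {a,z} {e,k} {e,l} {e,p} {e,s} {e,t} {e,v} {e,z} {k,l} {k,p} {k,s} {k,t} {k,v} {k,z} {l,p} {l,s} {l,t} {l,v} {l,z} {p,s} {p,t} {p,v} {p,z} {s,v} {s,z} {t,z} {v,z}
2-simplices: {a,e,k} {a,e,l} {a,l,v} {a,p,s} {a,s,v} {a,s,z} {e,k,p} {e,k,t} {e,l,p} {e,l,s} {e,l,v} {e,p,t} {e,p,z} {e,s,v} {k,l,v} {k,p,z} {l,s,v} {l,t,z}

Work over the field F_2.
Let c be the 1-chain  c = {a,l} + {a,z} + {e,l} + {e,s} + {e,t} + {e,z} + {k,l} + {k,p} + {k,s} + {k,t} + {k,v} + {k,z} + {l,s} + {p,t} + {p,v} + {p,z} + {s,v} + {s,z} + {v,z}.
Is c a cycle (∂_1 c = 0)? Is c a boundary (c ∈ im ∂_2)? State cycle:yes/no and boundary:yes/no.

cycle:no boundary:no

n_0=9 n_1=33 n_2=18  [Z2]
∂1: piv[ae,ak,al,ap,as,av,az,et] rk=8  ker:ek,el,ep,es,ev,ez,kl,kp,ks,kt,kv,kz,lp,ls,lt,lv,lz,ps,pt,pv,pz,sv,sz,tz,vz
∂2: piv[aek,ael,alv,aps,asv,asz,ekp,ekt,elp,els,elv,ept,epz,esv,klv,kpz,ltz] rk=17  ker:lsv
∂1c = {s} + {t}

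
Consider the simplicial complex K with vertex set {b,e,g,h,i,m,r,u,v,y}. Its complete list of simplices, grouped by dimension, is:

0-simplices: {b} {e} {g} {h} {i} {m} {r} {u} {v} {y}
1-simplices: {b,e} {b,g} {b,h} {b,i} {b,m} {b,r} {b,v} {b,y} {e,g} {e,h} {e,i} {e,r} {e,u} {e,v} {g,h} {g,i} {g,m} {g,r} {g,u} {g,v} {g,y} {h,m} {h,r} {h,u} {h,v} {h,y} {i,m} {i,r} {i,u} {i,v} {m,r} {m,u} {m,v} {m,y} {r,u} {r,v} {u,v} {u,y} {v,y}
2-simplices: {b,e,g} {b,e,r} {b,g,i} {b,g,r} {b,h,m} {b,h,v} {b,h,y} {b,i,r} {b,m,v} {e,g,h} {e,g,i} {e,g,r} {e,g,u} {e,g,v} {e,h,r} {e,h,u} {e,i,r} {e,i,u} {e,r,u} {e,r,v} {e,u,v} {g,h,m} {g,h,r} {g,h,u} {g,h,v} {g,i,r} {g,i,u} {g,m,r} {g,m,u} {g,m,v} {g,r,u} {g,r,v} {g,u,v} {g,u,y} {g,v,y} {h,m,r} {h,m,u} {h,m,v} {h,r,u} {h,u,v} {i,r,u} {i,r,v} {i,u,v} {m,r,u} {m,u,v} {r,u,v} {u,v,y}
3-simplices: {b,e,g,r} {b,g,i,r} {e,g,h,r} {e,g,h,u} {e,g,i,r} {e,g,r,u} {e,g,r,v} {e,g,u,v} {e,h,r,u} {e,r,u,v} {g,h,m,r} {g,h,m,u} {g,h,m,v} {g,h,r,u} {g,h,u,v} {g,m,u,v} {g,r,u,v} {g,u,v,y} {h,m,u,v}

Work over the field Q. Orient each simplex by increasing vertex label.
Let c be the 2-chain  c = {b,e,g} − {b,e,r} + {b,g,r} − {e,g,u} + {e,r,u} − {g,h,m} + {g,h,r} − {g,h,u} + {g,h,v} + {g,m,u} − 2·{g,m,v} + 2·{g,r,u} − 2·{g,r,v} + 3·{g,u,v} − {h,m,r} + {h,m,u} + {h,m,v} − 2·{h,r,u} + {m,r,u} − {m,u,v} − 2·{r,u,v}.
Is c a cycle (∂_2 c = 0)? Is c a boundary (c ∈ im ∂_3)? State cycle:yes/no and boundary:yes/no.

n_0=10 n_1=39 n_2=47 n_3=19  [Q]
∂1: piv[be,bg,bh,bi,bm,br,bv,by,eu] rk=9  ker:eg,eh,ei,er,ev,gh,gi,gm,gr,gu,gv,gy,hm,hr,hu,hv,hy,im,ir,iu,iv,mr,mu,mv,my,ru,rv,uv,uy,vy
∂2: piv[beg,ber,bgi,bgr,bhm,bhv,bhy,bir,bmv,egh,egi,egu,egv,ehr,ehu,eiu,eru,erv,euv,ghm,ghv,gmr,gmu,guy,gvy,irv] rk=26  ker:egr,eir,ghr,ghu,gir,giu,gmv,gru,grv,guv,hmr,hmu,hmv,hru,huv,iru,iuv,mru,muv,ruv,uvy
∂3: piv[begr,bgir,eghr,eghu,egir,egru,egrv,eguv,ehru,eruv,ghmr,ghmu,ghmv,ghuv,gmuv,guvy] rk=16  ker:ghru,gruv,hmuv
∂2c = 0
c vs im∂3: residual ≠ 0 ⇒ not boundary

cycle:yes boundary:no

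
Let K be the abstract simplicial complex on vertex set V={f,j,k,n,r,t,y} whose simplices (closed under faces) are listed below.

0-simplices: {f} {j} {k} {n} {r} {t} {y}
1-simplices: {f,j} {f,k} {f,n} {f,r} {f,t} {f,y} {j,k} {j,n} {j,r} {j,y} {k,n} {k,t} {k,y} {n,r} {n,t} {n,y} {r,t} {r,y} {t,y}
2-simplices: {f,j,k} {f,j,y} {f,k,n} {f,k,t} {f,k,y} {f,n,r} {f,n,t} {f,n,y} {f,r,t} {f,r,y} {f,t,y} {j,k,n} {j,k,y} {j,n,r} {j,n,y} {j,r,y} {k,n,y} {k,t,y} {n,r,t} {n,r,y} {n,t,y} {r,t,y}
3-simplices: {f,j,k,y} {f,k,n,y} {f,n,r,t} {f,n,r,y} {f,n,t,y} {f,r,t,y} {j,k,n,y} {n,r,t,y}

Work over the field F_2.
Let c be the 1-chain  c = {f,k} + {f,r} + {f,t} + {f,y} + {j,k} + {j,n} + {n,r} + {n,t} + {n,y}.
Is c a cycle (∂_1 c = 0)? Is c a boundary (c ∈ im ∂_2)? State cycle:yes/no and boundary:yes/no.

cycle:yes boundary:yes

n_0=7 n_1=19 n_2=22 n_3=8  [Z2]
∂1: piv[fj,fk,fn,fr,ft,fy] rk=6  ker:jk,jn,jr,jy,kn,kt,ky,nr,nt,ny,rt,ry,ty
∂2: piv[fjk,fjy,fkn,fkt,fky,fnr,fnt,fny,frt,fry,fty,jkn,jnr] rk=13  ker:jky,jny,jry,kny,kty,nrt,nry,nty,rty
∂3: piv[fjky,fkny,fnrt,fnry,fnty,frty,jkny] rk=7  ker:nrty
∂1c = 0
c vs im∂2: reduces to 0 ⇒ boundary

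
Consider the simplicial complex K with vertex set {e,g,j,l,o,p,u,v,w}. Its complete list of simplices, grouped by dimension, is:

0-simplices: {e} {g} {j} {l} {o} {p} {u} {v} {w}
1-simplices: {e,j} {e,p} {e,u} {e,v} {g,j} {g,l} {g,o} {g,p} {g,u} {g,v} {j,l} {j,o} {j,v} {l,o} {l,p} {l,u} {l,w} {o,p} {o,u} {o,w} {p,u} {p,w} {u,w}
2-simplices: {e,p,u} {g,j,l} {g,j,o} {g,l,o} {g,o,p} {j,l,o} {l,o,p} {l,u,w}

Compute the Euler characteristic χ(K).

χ(K)=-6

n_0=9 n_1=23 n_2=8
χ=+9−23+8=-6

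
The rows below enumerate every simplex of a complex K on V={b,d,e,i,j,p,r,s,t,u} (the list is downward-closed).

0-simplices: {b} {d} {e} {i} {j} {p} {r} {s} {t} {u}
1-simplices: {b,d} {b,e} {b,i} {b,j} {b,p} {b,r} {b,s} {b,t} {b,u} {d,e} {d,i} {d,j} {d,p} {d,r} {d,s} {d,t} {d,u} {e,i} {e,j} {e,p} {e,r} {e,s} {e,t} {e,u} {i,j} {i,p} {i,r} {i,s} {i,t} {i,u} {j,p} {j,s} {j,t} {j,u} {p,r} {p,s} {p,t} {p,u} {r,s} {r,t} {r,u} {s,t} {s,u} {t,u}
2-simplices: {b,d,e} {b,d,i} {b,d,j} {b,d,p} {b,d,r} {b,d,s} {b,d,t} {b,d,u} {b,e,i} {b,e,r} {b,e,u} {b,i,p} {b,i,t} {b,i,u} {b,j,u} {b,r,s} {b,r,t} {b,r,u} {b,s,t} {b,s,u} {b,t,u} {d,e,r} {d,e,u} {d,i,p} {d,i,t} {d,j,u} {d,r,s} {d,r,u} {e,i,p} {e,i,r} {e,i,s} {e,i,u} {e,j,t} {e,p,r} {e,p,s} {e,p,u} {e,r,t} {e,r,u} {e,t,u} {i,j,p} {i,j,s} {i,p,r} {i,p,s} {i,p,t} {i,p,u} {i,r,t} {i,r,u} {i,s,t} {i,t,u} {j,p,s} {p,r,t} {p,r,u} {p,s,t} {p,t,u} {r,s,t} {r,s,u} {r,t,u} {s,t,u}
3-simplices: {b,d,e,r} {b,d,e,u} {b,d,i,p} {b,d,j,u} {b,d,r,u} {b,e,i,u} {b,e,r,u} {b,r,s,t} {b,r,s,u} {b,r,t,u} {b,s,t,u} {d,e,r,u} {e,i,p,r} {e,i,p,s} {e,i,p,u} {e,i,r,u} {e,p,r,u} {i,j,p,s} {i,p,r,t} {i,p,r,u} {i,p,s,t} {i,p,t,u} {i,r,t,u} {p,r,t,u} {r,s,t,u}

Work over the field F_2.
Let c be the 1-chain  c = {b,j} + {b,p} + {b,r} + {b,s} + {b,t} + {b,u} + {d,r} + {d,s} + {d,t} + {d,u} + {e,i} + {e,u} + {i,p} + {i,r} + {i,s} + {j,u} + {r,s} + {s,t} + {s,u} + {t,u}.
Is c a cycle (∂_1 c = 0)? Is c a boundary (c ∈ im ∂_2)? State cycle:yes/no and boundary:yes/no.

cycle:yes boundary:yes

n_0=10 n_1=44 n_2=58 n_3=25  [Z2]
∂1: piv[bd,be,bi,bj,bp,br,bs,bt,bu] rk=9  ker:de,di,dj,dp,dr,ds,dt,du,ei,ej,ep,er,es,et,eu,ij,ip,ir,is,it,iu,jp,js,jt,ju,pr,ps,pt,pu,rs,rt,ru,st,su,tu
∂2: piv[bde,bdi,bdj,bdp,bdr,bds,bdt,bdu,bei,ber,beu,bip,bit,biu,bju,brs,brt,bru,bst,bsu,btu,eip,eir,eis,ejt,epr,eps,epu,ert,ijp,ijs,ipt,ist] rk=33  ker:der,deu,dip,dit,dju,drs,dru,eiu,eru,etu,ipr,ips,ipu,irt,iru,itu,jps,prt,pru,pst,ptu,rst,rsu,rtu,stu
∂3: piv[bder,bdeu,bdip,bdju,bdru,beiu,beru,brst,brsu,brtu,bstu,eipr,eips,eipu,eiru,epru,ijps,iprt,ipst,iptu,irtu] rk=21  ker:deru,ipru,prtu,rstu
∂1c = 0
c vs im∂2: reduces to 0 ⇒ boundary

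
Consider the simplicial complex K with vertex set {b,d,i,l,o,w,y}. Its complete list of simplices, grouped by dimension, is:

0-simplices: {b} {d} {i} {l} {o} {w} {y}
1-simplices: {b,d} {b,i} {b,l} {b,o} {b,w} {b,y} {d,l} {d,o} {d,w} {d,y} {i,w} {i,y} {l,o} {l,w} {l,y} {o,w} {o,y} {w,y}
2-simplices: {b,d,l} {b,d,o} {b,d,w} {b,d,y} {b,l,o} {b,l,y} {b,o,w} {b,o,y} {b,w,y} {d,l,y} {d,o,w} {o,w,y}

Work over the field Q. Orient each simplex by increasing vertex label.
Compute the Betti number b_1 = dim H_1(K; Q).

n_0=7 n_1=18 n_2=12  [Q]
∂1: piv[bd,bi,bl,bo,bw,by] rk=6  ker:dl,do,dw,dy,iw,iy,lo,lw,ly,ow,oy,wy
∂2: piv[bdl,bdo,bdw,bdy,blo,bly,bow,boy,bwy] rk=9  ker:dly,dow,owy
b_1=(18−6)−9=3

b_1=3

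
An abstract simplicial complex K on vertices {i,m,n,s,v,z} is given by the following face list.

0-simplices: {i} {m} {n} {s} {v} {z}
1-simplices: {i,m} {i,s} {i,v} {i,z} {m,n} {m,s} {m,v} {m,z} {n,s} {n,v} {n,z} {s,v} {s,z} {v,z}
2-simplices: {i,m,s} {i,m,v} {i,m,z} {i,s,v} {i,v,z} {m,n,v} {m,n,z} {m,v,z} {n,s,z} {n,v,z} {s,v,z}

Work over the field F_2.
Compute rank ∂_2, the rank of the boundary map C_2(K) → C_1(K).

rank∂_2=9

n_0=6 n_1=14 n_2=11  [Z2]
∂1: piv[im,is,iv,iz,mn] rk=5  ker:ms,mv,mz,ns,nv,nz,sv,sz,vz
∂2: piv[ims,imv,imz,isv,ivz,mnv,mnz,nsz,svz] rk=9  ker:mvz,nvz
rk∂_2=9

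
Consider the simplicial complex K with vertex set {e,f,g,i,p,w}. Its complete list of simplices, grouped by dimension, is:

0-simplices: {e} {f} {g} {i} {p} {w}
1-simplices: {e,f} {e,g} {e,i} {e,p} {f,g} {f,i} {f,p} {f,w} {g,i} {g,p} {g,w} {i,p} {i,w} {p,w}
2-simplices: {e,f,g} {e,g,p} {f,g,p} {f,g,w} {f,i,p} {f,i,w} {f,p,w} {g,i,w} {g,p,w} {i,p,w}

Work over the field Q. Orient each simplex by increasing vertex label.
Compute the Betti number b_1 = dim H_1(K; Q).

n_0=6 n_1=14 n_2=10  [Q]
∂1: piv[ef,eg,ei,ep,fw] rk=5  ker:fg,fi,fp,gi,gp,gw,ip,iw,pw
∂2: piv[efg,egp,fgp,fgw,fip,fiw,fpw,giw] rk=8  ker:gpw,ipw
b_1=(14−5)−8=1

b_1=1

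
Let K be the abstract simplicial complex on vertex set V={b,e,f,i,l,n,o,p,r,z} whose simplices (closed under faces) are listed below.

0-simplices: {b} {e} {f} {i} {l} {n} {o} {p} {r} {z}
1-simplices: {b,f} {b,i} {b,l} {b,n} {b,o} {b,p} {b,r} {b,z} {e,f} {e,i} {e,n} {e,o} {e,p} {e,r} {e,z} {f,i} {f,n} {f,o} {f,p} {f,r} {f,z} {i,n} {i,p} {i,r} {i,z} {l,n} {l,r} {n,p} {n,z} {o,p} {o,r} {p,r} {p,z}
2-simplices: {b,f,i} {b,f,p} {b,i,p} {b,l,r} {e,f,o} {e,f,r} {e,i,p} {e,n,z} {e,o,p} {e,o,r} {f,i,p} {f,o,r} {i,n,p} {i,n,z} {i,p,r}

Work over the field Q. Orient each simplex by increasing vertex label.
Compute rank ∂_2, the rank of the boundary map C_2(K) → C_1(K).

rank∂_2=13

n_0=10 n_1=33 n_2=15  [Q]
∂1: piv[bf,bi,bl,bn,bo,bp,br,bz,ef] rk=9  ker:ei,en,eo,ep,er,ez,fi,fn,fo,fp,fr,fz,in,ip,ir,iz,ln,lr,np,nz,op,or,pr,pz
∂2: piv[bfi,bfp,bip,blr,efo,efr,eip,enz,eop,eor,inp,inz,ipr] rk=13  ker:fip,for
rk∂_2=13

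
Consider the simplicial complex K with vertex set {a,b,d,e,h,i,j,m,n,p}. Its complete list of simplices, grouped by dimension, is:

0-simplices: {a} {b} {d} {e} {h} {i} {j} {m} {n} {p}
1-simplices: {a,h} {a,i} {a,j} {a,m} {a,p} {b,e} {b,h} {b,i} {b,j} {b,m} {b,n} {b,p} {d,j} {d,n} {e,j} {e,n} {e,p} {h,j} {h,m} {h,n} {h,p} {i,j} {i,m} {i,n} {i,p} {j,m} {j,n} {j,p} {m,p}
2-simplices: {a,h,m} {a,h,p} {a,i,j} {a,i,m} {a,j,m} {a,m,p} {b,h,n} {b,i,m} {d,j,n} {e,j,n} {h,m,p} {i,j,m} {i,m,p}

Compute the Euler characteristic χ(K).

n_0=10 n_1=29 n_2=13
χ=+10−29+13=-6

χ(K)=-6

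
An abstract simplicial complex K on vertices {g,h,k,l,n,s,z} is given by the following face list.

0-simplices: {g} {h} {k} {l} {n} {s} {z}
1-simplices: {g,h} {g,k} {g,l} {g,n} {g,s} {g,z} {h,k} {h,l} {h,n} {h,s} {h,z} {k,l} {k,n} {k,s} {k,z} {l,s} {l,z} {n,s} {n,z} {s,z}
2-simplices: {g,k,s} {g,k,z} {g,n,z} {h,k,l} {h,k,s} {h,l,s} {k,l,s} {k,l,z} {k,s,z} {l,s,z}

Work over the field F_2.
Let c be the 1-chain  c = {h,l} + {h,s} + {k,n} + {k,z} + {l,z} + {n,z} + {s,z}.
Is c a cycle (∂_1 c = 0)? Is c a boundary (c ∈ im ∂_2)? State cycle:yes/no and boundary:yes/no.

n_0=7 n_1=20 n_2=10  [Z2]
∂1: piv[gh,gk,gl,gn,gs,gz] rk=6  ker:hk,hl,hn,hs,hz,kl,kn,ks,kz,ls,lz,ns,nz,sz
∂2: piv[gks,gkz,gnz,hkl,hks,hls,klz,ksz] rk=8  ker:kls,lsz
∂1c = 0
c vs im∂2: residual ≠ 0 ⇒ not boundary

cycle:yes boundary:no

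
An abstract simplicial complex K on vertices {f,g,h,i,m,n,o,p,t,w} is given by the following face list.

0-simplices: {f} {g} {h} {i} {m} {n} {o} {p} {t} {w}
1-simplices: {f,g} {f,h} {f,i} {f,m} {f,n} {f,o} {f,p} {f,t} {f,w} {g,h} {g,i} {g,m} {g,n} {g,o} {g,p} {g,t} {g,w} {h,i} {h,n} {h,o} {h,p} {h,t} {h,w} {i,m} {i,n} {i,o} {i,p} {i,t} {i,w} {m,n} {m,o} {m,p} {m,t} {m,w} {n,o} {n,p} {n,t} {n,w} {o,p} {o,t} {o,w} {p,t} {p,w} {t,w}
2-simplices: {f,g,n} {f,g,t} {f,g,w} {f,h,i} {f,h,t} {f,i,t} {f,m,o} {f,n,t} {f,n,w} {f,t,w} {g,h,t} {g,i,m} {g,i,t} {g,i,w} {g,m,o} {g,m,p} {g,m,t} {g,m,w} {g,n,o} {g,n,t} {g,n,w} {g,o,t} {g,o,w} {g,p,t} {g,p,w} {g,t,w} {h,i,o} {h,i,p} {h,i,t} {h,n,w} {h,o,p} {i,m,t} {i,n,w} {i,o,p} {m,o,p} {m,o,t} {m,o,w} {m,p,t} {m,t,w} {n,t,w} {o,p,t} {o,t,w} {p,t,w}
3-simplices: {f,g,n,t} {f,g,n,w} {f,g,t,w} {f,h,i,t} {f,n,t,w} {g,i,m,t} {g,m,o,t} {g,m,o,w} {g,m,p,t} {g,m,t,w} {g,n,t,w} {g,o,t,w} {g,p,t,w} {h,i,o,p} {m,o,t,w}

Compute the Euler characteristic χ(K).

χ(K)=-6

n_0=10 n_1=44 n_2=43 n_3=15
χ=+10−44+43−15=-6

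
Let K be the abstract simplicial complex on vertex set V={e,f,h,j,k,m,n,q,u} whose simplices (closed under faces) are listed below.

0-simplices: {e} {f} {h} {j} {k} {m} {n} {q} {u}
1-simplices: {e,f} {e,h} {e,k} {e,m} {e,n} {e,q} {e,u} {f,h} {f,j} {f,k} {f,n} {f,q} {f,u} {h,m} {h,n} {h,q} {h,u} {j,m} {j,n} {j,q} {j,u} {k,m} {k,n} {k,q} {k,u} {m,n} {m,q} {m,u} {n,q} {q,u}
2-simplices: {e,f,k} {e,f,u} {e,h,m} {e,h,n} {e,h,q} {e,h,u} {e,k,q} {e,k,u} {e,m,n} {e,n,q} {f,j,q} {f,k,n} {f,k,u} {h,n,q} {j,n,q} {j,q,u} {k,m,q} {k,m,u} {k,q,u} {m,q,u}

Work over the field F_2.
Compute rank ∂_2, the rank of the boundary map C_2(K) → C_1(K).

n_0=9 n_1=30 n_2=20  [Z2]
∂1: piv[ef,eh,ek,em,en,eq,eu,fj] rk=8  ker:fh,fk,fn,fq,fu,hm,hn,hq,hu,jm,jn,jq,ju,km,kn,kq,ku,mn,mq,mu,nq,qu
∂2: piv[efk,efu,ehm,ehn,ehq,ehu,ekq,eku,emn,enq,fjq,fkn,jnq,jqu,kmq,kmu,kqu] rk=17  ker:fku,hnq,mqu
rk∂_2=17

rank∂_2=17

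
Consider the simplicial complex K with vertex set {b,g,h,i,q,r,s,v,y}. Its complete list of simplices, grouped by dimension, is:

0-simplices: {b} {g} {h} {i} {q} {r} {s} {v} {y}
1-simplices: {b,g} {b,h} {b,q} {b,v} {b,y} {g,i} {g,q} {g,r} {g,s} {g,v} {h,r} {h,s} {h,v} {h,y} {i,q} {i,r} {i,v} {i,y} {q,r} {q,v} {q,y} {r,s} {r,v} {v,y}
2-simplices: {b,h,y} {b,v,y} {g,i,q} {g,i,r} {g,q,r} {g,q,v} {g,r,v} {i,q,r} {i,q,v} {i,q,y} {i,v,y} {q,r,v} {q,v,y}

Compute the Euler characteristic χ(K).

n_0=9 n_1=24 n_2=13
χ=+9−24+13=-2

χ(K)=-2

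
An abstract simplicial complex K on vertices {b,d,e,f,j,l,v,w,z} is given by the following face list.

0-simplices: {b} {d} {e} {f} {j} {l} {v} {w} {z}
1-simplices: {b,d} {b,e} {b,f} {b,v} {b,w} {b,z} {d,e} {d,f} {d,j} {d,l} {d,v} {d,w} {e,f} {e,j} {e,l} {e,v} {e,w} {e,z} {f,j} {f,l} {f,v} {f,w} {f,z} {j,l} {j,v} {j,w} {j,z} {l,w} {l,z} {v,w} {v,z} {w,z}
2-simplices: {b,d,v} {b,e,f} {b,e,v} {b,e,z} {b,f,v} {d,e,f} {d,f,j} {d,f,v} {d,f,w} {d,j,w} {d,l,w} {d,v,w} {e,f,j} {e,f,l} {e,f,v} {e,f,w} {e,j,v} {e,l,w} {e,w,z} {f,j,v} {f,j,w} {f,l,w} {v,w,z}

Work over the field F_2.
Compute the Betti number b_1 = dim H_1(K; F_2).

n_0=9 n_1=32 n_2=23  [Z2]
∂1: piv[bd,be,bf,bv,bw,bz,dj,dl] rk=8  ker:de,df,dv,dw,ef,ej,el,ev,ew,ez,fj,fl,fv,fw,fz,jl,jv,jw,jz,lw,lz,vw,vz,wz
∂2: piv[bdv,bef,bev,bez,bfv,def,dfj,dfv,dfw,djw,dlw,dvw,efj,efl,efw,ejv,elw,ewz,vwz] rk=19  ker:efv,fjv,fjw,flw
b_1=(32−8)−19=5

b_1=5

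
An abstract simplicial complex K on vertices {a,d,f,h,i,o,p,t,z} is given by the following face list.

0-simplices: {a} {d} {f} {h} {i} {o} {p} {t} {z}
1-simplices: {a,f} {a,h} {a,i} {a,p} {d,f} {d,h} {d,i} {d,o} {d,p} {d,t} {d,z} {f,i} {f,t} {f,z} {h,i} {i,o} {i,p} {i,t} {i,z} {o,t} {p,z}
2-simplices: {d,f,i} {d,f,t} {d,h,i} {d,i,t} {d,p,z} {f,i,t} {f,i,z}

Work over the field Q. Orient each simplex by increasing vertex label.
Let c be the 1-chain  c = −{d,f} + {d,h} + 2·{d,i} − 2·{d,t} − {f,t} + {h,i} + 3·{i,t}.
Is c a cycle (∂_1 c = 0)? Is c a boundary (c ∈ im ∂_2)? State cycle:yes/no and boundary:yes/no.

cycle:yes boundary:yes

n_0=9 n_1=21 n_2=7  [Q]
∂1: piv[af,ah,ai,ap,df,do,dt,dz] rk=8  ker:dh,di,dp,fi,ft,fz,hi,io,ip,it,iz,ot,pz
∂2: piv[dfi,dft,dhi,dit,dpz,fiz] rk=6  ker:fit
∂1c = 0
c vs im∂2: reduces to 0 ⇒ boundary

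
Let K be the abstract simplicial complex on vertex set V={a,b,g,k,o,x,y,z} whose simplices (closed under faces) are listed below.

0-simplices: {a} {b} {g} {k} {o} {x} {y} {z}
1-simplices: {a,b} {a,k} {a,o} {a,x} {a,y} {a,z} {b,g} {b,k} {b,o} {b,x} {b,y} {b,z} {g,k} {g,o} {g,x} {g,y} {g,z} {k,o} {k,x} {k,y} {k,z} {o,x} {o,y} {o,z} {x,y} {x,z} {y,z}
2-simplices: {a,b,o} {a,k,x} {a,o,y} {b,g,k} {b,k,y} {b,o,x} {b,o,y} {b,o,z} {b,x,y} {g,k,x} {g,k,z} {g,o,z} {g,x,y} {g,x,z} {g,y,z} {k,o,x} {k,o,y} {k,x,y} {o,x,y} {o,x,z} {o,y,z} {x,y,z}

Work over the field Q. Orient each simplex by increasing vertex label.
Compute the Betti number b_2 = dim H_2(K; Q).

b_2=4

n_0=8 n_1=27 n_2=22  [Q]
∂1: piv[ab,ak,ao,ax,ay,az,bg] rk=7  ker:bk,bo,bx,by,bz,gk,go,gx,gy,gz,ko,kx,ky,kz,ox,oy,oz,xy,xz,yz
∂2: piv[abo,akx,aoy,bgk,bky,box,boy,boz,bxy,gkx,gkz,goz,gxy,gxz,gyz,kox,koy,oxz] rk=18  ker:kxy,oxy,oyz,xyz
b_2=(22−18)−0=4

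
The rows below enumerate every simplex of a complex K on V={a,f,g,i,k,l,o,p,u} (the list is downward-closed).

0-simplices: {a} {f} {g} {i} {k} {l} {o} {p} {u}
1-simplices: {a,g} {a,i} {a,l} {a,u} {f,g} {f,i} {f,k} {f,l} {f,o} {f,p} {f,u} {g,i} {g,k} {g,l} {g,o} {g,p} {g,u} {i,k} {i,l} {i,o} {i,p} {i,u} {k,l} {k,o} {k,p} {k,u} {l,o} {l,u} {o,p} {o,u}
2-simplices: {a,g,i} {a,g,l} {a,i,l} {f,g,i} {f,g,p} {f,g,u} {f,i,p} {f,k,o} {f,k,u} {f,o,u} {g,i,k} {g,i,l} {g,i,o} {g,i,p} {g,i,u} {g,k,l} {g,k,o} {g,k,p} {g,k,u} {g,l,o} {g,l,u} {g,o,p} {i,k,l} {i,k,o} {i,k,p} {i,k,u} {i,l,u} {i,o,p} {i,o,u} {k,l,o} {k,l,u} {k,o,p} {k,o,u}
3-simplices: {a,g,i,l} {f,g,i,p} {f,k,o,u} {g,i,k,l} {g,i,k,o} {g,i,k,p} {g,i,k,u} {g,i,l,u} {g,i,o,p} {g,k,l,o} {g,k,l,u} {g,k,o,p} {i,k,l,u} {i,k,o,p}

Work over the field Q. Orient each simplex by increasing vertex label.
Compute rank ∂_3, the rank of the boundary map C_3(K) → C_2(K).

rank∂_3=12

n_0=9 n_1=30 n_2=33 n_3=14  [Q]
∂1: piv[ag,ai,al,au,fg,fk,fo,fp] rk=8  ker:fi,fl,fu,gi,gk,gl,go,gp,gu,ik,il,io,ip,iu,kl,ko,kp,ku,lo,lu,op,ou
∂2: piv[agi,agl,ail,fgi,fgp,fgu,fip,fko,fku,fou,gik,gio,giu,gkl,gko,gkp,gku,glo,glu,gop] rk=20  ker:gil,gip,ikl,iko,ikp,iku,ilu,iop,iou,klo,klu,kop,kou
∂3: piv[agil,fgip,fkou,gikl,giko,gikp,giku,gilu,giop,gklo,gklu,gkop] rk=12  ker:iklu,ikop
rk∂_3=12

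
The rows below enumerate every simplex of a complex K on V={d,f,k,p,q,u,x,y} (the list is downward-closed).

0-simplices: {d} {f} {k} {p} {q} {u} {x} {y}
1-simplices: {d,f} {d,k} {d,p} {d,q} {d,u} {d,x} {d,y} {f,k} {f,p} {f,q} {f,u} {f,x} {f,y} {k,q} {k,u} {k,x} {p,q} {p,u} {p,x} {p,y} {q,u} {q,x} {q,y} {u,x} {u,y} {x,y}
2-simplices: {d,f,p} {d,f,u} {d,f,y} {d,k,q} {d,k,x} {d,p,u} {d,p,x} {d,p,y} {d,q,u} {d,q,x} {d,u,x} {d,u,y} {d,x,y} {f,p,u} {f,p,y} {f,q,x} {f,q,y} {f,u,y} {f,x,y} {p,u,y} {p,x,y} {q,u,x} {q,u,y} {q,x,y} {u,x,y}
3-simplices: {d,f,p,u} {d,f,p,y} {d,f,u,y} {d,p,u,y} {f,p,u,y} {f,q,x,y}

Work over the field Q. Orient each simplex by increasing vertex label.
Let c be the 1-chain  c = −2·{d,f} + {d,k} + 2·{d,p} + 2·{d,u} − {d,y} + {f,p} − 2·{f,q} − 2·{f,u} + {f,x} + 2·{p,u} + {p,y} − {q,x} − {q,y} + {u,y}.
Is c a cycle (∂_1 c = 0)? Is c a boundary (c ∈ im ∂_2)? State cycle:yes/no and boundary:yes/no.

n_0=8 n_1=26 n_2=25 n_3=6  [Q]
∂1: piv[df,dk,dp,dq,du,dx,dy] rk=7  ker:fk,fp,fq,fu,fx,fy,kq,ku,kx,pq,pu,px,py,qu,qx,qy,ux,uy,xy
∂2: piv[dfp,dfu,dfy,dkq,dkx,dpu,dpx,dpy,dqu,dqx,dux,duy,dxy,fqx,fqy,fxy] rk=16  ker:fpu,fpy,fuy,puy,pxy,qux,quy,qxy,uxy
∂3: piv[dfpu,dfpy,dfuy,dpuy,fqxy] rk=5  ker:fpuy
∂1c = −2·{d} + {k} + {u}

cycle:no boundary:no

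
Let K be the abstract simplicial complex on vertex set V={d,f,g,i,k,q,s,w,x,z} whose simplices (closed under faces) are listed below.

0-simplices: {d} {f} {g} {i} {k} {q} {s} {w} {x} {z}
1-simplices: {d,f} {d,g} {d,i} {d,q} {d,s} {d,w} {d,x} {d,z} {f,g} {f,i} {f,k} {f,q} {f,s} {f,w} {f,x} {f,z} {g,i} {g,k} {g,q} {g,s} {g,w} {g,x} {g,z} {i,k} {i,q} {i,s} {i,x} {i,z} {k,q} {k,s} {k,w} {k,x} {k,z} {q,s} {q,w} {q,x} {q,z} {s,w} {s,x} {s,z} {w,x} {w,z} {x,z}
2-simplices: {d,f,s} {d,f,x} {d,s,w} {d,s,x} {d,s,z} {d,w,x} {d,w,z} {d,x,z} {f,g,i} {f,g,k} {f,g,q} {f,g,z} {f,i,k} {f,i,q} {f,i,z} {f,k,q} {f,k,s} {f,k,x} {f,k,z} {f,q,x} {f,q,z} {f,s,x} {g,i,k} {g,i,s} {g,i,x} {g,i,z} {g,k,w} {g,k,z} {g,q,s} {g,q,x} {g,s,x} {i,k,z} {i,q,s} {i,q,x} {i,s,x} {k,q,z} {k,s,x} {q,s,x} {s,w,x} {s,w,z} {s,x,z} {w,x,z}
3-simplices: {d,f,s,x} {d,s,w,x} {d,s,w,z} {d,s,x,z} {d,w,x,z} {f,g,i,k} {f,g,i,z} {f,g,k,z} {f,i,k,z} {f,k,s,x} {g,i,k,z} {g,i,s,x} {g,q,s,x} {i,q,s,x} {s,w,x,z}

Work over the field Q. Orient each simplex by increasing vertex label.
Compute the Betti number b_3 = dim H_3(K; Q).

b_3=2

n_0=10 n_1=43 n_2=42 n_3=15  [Q]
∂1: piv[df,dg,di,dq,ds,dw,dx,dz,fk] rk=9  ker:fg,fi,fq,fs,fw,fx,fz,gi,gk,gq,gs,gw,gx,gz,ik,iq,is,ix,iz,kq,ks,kw,kx,kz,qs,qw,qx,qz,sw,sx,sz,wx,wz,xz
∂2: piv[dfs,dfx,dsw,dsx,dsz,dwx,dwz,dxz,fgi,fgk,fgq,fgz,fik,fiq,fiz,fkq,fks,fkx,fkz,fqx,fqz,gis,gix,gkw,gqs,gqx,gsx] rk=27  ker:fsx,gik,giz,gkz,ikz,iqs,iqx,isx,kqz,ksx,qsx,swx,swz,sxz,wxz
∂3: piv[dfsx,dswx,dswz,dsxz,dwxz,fgik,fgiz,fgkz,fikz,fksx,gisx,gqsx,iqsx] rk=13  ker:gikz,swxz
b_3=(15−13)−0=2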